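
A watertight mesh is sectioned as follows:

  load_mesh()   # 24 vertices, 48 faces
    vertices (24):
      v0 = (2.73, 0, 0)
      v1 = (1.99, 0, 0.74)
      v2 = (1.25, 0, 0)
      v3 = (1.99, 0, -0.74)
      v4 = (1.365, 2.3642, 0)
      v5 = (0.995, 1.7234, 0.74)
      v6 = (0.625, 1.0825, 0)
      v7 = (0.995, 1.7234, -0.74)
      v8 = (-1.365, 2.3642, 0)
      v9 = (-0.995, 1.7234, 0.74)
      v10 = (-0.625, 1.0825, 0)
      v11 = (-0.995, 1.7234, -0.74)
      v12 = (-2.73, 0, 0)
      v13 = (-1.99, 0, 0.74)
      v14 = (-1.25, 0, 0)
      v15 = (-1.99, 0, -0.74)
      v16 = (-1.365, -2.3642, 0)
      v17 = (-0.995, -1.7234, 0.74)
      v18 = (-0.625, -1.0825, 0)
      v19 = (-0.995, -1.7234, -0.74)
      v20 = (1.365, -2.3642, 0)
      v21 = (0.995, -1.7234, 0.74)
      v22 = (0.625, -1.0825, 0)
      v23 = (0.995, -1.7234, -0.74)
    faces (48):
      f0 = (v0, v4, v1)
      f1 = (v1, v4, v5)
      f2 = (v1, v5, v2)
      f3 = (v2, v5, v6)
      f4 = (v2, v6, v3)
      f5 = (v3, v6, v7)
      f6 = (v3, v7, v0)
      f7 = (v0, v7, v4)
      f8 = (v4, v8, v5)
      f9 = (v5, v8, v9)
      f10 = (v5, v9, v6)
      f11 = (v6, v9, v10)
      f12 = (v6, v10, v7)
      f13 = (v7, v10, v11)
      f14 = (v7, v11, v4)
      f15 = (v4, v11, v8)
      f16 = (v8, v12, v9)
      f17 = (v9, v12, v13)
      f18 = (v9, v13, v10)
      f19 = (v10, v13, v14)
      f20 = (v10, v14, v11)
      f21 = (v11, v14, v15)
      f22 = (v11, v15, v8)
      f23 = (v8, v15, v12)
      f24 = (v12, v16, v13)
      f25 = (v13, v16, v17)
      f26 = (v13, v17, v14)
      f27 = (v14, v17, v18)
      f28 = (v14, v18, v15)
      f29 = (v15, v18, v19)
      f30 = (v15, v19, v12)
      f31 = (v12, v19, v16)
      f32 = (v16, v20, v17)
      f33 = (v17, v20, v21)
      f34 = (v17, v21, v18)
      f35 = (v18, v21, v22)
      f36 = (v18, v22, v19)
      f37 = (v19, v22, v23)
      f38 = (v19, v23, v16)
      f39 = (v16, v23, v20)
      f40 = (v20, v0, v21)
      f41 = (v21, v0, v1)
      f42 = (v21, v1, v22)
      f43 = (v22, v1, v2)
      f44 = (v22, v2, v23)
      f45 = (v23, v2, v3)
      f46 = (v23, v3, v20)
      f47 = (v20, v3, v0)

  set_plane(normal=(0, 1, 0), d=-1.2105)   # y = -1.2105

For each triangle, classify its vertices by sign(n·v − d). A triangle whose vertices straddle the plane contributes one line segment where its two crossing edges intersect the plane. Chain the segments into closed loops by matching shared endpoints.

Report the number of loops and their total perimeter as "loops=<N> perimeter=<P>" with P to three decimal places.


loops=1 perimeter=10.332

Straddling triangles (18 of 48):
  (v12,v16,v13) [+-+] → (-2.0311, -1.2105, 0)–(-1.66999, -1.2105, 0.361111)  len=0.5107
  (v13,v16,v17) [+--] → (-1.66999, -1.2105, 0.361111)–(-1.29112, -1.2105, 0.74)  len=0.5358
  (v13,v17,v14) [+-+] → (-1.29112, -1.2105, 0.74)–(-1.07089, -1.2105, 0.519769)  len=0.3115
  (v14,v17,v18) [+-+] → (-1.07089, -1.2105, 0.519769)–(-0.698896, -1.2105, 0.147792)  len=0.5261
  (v15,v18,v19) [++-] → (-0.698896, -1.2105, -0.147792)–(-1.29112, -1.2105, -0.74)  len=0.8375
  (v15,v19,v12) [+-+] → (-1.29112, -1.2105, -0.74)–(-1.51135, -1.2105, -0.519769)  len=0.3115
  (v12,v19,v16) [+--] → (-1.51135, -1.2105, -0.519769)–(-2.0311, -1.2105, 0)  len=0.7351
  (v17,v21,v18) [--+] → (-0.301455, -1.2105, 0.147792)–(-0.698896, -1.2105, 0.147792)  len=0.3974
  (v18,v21,v22) [+-+] → (-0.301455, -1.2105, 0.147792)–(0.698896, -1.2105, 0.147792)  len=1.0004
  (v18,v22,v19) [++-] → (0.301455, -1.2105, -0.147792)–(-0.698896, -1.2105, -0.147792)  len=1.0004
  (v19,v22,v23) [-+-] → (0.301455, -1.2105, -0.147792)–(0.698896, -1.2105, -0.147792)  len=0.3974
  (v20,v0,v21) [-+-] → (2.0311, -1.2105, 0)–(1.51135, -1.2105, 0.519769)  len=0.7351
  (v21,v0,v1) [-++] → (1.51135, -1.2105, 0.519769)–(1.29112, -1.2105, 0.74)  len=0.3115
  (v21,v1,v22) [-++] → (1.29112, -1.2105, 0.74)–(0.698896, -1.2105, 0.147792)  len=0.8375
  (v22,v2,v23) [++-] → (1.07089, -1.2105, -0.519769)–(0.698896, -1.2105, -0.147792)  len=0.5261
  (v23,v2,v3) [-++] → (1.07089, -1.2105, -0.519769)–(1.29112, -1.2105, -0.74)  len=0.3115
  (v23,v3,v20) [-+-] → (1.29112, -1.2105, -0.74)–(1.66999, -1.2105, -0.361111)  len=0.5358
  (v20,v3,v0) [-++] → (1.66999, -1.2105, -0.361111)–(2.0311, -1.2105, 0)  len=0.5107

Chained into 1 loop(s):
  loop 1: 18 segments, perimeter = 10.3317
Total perimeter = 10.332


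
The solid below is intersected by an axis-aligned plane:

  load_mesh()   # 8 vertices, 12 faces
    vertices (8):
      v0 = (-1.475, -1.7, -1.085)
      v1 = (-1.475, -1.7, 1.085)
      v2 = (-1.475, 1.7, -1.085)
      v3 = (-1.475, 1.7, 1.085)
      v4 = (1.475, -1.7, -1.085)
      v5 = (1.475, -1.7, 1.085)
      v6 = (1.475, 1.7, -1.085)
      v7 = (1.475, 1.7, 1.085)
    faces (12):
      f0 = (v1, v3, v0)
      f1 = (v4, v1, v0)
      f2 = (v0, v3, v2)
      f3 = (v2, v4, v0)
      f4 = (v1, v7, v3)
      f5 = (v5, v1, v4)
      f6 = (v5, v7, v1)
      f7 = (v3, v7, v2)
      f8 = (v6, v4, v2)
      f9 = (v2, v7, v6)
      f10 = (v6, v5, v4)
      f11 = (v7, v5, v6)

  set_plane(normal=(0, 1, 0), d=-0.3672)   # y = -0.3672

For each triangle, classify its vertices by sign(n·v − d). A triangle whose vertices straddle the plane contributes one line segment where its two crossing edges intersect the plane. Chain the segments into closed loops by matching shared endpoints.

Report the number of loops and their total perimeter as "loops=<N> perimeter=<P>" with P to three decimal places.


loops=1 perimeter=10.240

Straddling triangles (8 of 12):
  (v1,v3,v0) [-+-] → (-1.475, -0.3672, 1.085)–(-1.475, -0.3672, -0.23436)  len=1.3194
  (v0,v3,v2) [-++] → (-1.475, -0.3672, -0.23436)–(-1.475, -0.3672, -1.085)  len=0.8506
  (v2,v4,v0) [+--] → (0.3186, -0.3672, -1.085)–(-1.475, -0.3672, -1.085)  len=1.7936
  (v1,v7,v3) [-++] → (-0.3186, -0.3672, 1.085)–(-1.475, -0.3672, 1.085)  len=1.1564
  (v5,v7,v1) [-+-] → (1.475, -0.3672, 1.085)–(-0.3186, -0.3672, 1.085)  len=1.7936
  (v6,v4,v2) [+-+] → (1.475, -0.3672, -1.085)–(0.3186, -0.3672, -1.085)  len=1.1564
  (v6,v5,v4) [+--] → (1.475, -0.3672, 0.23436)–(1.475, -0.3672, -1.085)  len=1.3194
  (v7,v5,v6) [+-+] → (1.475, -0.3672, 1.085)–(1.475, -0.3672, 0.23436)  len=0.8506

Chained into 1 loop(s):
  loop 1: 8 segments, perimeter = 10.2400
Total perimeter = 10.240


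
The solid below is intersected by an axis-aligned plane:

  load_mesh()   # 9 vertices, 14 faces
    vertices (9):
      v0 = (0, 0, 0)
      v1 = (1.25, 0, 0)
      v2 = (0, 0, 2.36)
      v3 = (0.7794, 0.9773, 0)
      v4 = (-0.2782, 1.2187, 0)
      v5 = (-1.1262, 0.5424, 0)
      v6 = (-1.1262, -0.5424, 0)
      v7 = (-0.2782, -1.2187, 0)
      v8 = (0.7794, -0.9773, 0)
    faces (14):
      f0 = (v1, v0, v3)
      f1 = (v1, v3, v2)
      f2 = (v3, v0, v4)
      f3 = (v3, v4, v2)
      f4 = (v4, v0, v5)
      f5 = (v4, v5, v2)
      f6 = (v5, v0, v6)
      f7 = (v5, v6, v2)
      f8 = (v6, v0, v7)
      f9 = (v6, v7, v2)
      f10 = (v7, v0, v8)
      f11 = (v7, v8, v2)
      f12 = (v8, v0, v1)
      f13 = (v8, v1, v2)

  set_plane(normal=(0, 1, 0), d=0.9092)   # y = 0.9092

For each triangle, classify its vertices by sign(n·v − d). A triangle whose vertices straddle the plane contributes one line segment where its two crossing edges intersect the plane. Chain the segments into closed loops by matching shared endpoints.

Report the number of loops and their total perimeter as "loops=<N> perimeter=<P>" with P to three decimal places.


loops=1 perimeter=3.448

Straddling triangles (6 of 14):
  (v1,v0,v3) [--+] → (0.72509, 0.9092, 0)–(0.812192, 0.9092, 0)  len=0.0871
  (v1,v3,v2) [-+-] → (0.812192, 0.9092, 0)–(0.72509, 0.9092, 0.164449)  len=0.1861
  (v3,v0,v4) [+-+] → (0.72509, 0.9092, 0)–(-0.207549, 0.9092, 0)  len=0.9326
  (v3,v4,v2) [++-] → (-0.207549, 0.9092, 0.599344)–(0.72509, 0.9092, 0.164449)  len=1.0291
  (v4,v0,v5) [+--] → (-0.207549, 0.9092, 0)–(-0.666276, 0.9092, 0)  len=0.4587
  (v4,v5,v2) [+--] → (-0.666276, 0.9092, 0)–(-0.207549, 0.9092, 0.599344)  len=0.7547

Chained into 1 loop(s):
  loop 1: 6 segments, perimeter = 3.4484
Total perimeter = 3.448


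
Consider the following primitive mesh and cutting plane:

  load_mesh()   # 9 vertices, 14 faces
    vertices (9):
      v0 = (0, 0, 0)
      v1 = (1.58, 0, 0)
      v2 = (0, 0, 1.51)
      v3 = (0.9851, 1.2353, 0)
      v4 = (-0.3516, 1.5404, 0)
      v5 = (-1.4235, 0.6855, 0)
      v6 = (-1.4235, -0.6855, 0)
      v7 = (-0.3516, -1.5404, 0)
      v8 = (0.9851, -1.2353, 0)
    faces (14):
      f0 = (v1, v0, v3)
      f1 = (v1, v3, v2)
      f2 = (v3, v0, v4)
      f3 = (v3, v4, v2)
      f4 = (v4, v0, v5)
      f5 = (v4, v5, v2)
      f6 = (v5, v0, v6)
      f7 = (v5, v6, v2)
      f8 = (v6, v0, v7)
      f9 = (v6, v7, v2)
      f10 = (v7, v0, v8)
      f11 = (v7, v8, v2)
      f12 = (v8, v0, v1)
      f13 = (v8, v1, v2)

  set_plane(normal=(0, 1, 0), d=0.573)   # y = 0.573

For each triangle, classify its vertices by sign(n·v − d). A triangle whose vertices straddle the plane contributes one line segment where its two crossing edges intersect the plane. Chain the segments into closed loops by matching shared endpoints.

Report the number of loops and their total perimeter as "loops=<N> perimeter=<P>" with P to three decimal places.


Straddling triangles (8 of 14):
  (v1,v0,v3) [--+] → (0.456943, 0.573, 0)–(1.30405, 0.573, 0)  len=0.8471
  (v1,v3,v2) [-+-] → (1.30405, 0.573, 0)–(0.456943, 0.573, 0.809579)  len=1.1718
  (v3,v0,v4) [+-+] → (0.456943, 0.573, 0)–(-0.130789, 0.573, 0)  len=0.5877
  (v3,v4,v2) [++-] → (-0.130789, 0.573, 0.948308)–(0.456943, 0.573, 0.809579)  len=0.6039
  (v4,v0,v5) [+-+] → (-0.130789, 0.573, 0)–(-1.18988, 0.573, 0)  len=1.0591
  (v4,v5,v2) [++-] → (-1.18988, 0.573, 0.247812)–(-0.130789, 0.573, 0.948308)  len=1.2698
  (v5,v0,v6) [+--] → (-1.18988, 0.573, 0)–(-1.4235, 0.573, 0)  len=0.2336
  (v5,v6,v2) [+--] → (-1.4235, 0.573, 0)–(-1.18988, 0.573, 0.247812)  len=0.3406

Chained into 1 loop(s):
  loop 1: 8 segments, perimeter = 6.1136
Total perimeter = 6.114

loops=1 perimeter=6.114


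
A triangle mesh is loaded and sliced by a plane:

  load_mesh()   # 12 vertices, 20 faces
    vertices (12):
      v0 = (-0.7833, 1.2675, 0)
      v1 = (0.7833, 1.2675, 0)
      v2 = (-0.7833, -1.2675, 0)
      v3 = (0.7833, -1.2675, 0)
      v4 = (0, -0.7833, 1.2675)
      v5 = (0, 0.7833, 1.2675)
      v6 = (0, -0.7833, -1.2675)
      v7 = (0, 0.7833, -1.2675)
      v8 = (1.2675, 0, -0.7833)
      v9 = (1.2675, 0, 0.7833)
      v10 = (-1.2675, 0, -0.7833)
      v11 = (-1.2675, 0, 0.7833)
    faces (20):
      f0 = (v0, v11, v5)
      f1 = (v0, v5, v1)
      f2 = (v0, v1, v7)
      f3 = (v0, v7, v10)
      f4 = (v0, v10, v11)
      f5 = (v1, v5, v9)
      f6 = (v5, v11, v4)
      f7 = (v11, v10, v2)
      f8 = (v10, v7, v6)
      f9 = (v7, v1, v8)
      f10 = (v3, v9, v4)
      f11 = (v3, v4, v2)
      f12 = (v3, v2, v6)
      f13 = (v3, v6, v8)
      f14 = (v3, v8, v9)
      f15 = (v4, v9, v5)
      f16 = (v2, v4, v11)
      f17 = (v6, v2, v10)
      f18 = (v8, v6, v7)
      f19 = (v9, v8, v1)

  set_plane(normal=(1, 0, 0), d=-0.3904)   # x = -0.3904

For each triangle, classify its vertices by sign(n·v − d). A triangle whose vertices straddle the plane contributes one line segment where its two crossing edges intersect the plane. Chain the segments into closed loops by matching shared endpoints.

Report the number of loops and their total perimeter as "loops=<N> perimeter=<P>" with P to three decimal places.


Straddling triangles (10 of 20):
  (v0,v11,v5) [--+] → (-0.3904, 0.542037, 1.11836)–(-0.3904, 1.02463, 0.635773)  len=0.6825
  (v0,v5,v1) [-++] → (-0.3904, 1.02463, 0.635773)–(-0.3904, 1.2675, 0)  len=0.6806
  (v0,v1,v7) [-++] → (-0.3904, 1.2675, 0)–(-0.3904, 1.02463, -0.635773)  len=0.6806
  (v0,v7,v10) [-+-] → (-0.3904, 1.02463, -0.635773)–(-0.3904, 0.542037, -1.11836)  len=0.6825
  (v5,v11,v4) [+-+] → (-0.3904, 0.542037, 1.11836)–(-0.3904, -0.542037, 1.11836)  len=1.0841
  (v10,v7,v6) [-++] → (-0.3904, 0.542037, -1.11836)–(-0.3904, -0.542037, -1.11836)  len=1.0841
  (v3,v4,v2) [++-] → (-0.3904, -1.02463, 0.635773)–(-0.3904, -1.2675, 0)  len=0.6806
  (v3,v2,v6) [+-+] → (-0.3904, -1.2675, 0)–(-0.3904, -1.02463, -0.635773)  len=0.6806
  (v2,v4,v11) [-+-] → (-0.3904, -1.02463, 0.635773)–(-0.3904, -0.542037, 1.11836)  len=0.6825
  (v6,v2,v10) [+--] → (-0.3904, -1.02463, -0.635773)–(-0.3904, -0.542037, -1.11836)  len=0.6825

Chained into 1 loop(s):
  loop 1: 10 segments, perimeter = 7.6204
Total perimeter = 7.620

loops=1 perimeter=7.620


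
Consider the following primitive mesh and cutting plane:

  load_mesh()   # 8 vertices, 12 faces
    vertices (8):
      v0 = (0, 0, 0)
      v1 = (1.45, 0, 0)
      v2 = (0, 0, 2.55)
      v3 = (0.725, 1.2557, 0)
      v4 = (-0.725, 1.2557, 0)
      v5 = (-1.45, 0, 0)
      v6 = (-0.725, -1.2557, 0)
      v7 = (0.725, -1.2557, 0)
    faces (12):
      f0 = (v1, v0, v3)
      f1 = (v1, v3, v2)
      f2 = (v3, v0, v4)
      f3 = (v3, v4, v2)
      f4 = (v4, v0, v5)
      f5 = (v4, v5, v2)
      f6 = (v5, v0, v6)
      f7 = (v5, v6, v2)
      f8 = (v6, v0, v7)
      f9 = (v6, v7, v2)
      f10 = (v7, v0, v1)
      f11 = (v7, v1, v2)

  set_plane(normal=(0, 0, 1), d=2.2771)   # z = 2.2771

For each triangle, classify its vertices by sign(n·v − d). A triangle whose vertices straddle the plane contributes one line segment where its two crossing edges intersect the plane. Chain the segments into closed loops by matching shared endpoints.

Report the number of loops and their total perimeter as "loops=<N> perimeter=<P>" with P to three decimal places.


loops=1 perimeter=0.931

Straddling triangles (6 of 12):
  (v1,v3,v2) [--+] → (0.0775892, 0.134385, 2.2771)–(0.155178, 0, 2.2771)  len=0.1552
  (v3,v4,v2) [--+] → (-0.0775892, 0.134385, 2.2771)–(0.0775892, 0.134385, 2.2771)  len=0.1552
  (v4,v5,v2) [--+] → (-0.155178, 0, 2.2771)–(-0.0775892, 0.134385, 2.2771)  len=0.1552
  (v5,v6,v2) [--+] → (-0.0775892, -0.134385, 2.2771)–(-0.155178, 0, 2.2771)  len=0.1552
  (v6,v7,v2) [--+] → (0.0775892, -0.134385, 2.2771)–(-0.0775892, -0.134385, 2.2771)  len=0.1552
  (v7,v1,v2) [--+] → (0.155178, 0, 2.2771)–(0.0775892, -0.134385, 2.2771)  len=0.1552

Chained into 1 loop(s):
  loop 1: 6 segments, perimeter = 0.9311
Total perimeter = 0.931


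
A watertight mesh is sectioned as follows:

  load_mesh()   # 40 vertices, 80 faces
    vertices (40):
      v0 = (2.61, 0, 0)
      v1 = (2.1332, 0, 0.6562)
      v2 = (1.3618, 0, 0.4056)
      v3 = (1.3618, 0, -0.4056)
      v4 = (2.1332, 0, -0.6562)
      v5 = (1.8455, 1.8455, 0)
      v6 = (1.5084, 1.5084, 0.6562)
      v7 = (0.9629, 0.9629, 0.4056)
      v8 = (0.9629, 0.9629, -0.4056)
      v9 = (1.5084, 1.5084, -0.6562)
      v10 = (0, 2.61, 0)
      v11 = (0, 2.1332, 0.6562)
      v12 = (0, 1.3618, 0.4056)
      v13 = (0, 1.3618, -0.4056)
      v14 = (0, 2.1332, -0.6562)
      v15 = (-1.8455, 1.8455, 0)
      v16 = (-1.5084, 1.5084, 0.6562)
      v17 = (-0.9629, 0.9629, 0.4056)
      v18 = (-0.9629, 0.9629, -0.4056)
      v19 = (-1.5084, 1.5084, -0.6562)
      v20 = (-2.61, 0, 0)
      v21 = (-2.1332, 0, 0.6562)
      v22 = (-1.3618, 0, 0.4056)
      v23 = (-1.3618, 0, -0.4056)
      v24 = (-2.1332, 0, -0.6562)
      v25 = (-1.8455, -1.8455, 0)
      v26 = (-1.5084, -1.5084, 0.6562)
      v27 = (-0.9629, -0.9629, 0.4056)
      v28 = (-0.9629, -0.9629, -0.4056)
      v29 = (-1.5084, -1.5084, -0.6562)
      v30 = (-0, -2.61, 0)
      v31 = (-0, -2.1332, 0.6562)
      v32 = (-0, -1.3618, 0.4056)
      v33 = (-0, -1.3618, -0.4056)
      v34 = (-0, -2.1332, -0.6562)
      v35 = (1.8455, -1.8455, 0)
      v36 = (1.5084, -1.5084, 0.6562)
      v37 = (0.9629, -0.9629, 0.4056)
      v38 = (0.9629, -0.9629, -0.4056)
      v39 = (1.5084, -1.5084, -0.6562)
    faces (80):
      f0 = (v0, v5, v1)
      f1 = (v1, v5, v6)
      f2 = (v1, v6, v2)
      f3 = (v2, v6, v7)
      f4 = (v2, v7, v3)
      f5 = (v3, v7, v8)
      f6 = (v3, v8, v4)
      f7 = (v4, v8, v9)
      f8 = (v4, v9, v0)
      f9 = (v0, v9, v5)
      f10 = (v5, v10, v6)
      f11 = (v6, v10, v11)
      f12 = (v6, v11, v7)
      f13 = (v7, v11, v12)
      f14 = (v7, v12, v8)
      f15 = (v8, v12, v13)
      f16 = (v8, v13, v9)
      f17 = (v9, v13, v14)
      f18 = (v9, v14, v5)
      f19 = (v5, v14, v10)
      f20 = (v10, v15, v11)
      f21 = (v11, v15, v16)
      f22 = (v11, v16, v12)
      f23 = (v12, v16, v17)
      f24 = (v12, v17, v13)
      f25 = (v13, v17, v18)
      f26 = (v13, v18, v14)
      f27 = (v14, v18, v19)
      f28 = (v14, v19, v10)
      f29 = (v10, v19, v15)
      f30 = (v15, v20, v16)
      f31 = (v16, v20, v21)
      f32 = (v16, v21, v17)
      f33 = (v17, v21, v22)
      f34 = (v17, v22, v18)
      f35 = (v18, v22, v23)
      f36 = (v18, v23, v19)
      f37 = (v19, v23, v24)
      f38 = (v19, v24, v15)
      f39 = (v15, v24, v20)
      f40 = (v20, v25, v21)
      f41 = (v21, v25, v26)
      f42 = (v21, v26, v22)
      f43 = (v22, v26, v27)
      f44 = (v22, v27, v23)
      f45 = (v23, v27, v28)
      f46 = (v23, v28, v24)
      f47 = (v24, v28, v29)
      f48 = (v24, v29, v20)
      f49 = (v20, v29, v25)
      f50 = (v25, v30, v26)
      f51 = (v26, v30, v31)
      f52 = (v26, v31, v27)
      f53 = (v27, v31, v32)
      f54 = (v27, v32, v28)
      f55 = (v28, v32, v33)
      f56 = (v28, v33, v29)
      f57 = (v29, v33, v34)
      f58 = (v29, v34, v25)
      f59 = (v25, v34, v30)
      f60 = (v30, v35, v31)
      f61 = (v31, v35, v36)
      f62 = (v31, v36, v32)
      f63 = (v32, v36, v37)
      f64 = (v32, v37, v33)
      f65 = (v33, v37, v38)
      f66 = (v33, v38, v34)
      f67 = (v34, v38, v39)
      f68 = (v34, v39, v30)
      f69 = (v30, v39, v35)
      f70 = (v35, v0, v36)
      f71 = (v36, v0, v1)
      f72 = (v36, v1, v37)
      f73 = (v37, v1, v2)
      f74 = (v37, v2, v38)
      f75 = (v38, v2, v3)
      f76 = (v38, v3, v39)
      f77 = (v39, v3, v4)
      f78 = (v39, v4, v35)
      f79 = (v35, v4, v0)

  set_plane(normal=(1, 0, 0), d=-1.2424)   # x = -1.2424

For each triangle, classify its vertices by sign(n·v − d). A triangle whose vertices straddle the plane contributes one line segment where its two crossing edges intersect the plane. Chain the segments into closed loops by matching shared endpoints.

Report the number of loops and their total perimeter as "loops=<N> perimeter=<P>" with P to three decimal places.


loops=2 perimeter=10.300

Straddling triangles (24 of 80):
  (v10,v15,v11) [+-+] → (-1.2424, 2.09533, 0)–(-1.2424, 1.93952, 0.214443)  len=0.2651
  (v11,v15,v16) [+--] → (-1.2424, 1.93952, 0.214443)–(-1.2424, 1.61858, 0.6562)  len=0.5460
  (v11,v16,v12) [+-+] → (-1.2424, 1.61858, 0.6562)–(-1.2424, 1.48255, 0.612008)  len=0.1430
  (v12,v16,v17) [+-+] → (-1.2424, 1.48255, 0.612008)–(-1.2424, 1.2424, 0.534001)  len=0.2525
  (v14,v18,v19) [++-] → (-1.2424, 1.2424, -0.534001)–(-1.2424, 1.61858, -0.6562)  len=0.3955
  (v14,v19,v10) [+-+] → (-1.2424, 1.61858, -0.6562)–(-1.2424, 1.70266, -0.540482)  len=0.1430
  (v10,v19,v15) [+--] → (-1.2424, 1.70266, -0.540482)–(-1.2424, 2.09533, 0)  len=0.6681
  (v16,v21,v17) [--+] → (-1.2424, 0.732933, 0.46545)–(-1.2424, 1.2424, 0.534001)  len=0.5141
  (v17,v21,v22) [+--] → (-1.2424, 0.732933, 0.46545)–(-1.2424, 0.288218, 0.4056)  len=0.4487
  (v17,v22,v18) [+-+] → (-1.2424, 0.288218, 0.4056)–(-1.2424, 0.288218, 0.162789)  len=0.2428
  (v18,v22,v23) [+--] → (-1.2424, 0.288218, 0.162789)–(-1.2424, 0.288218, -0.4056)  len=0.5684
  (v18,v23,v19) [+--] → (-1.2424, 0.288218, -0.4056)–(-1.2424, 1.2424, -0.534001)  len=0.9628
  (v22,v26,v27) [--+] → (-1.2424, -1.2424, 0.534001)–(-1.2424, -0.288218, 0.4056)  len=0.9628
  (v22,v27,v23) [-+-] → (-1.2424, -0.288218, 0.4056)–(-1.2424, -0.288218, -0.162789)  len=0.5684
  (v23,v27,v28) [-++] → (-1.2424, -0.288218, -0.162789)–(-1.2424, -0.288218, -0.4056)  len=0.2428
  (v23,v28,v24) [-+-] → (-1.2424, -0.288218, -0.4056)–(-1.2424, -0.732933, -0.46545)  len=0.4487
  (v24,v28,v29) [-+-] → (-1.2424, -0.732933, -0.46545)–(-1.2424, -1.2424, -0.534001)  len=0.5141
  (v25,v30,v26) [-+-] → (-1.2424, -2.09533, 0)–(-1.2424, -1.70266, 0.540482)  len=0.6681
  (v26,v30,v31) [-++] → (-1.2424, -1.70266, 0.540482)–(-1.2424, -1.61858, 0.6562)  len=0.1430
  (v26,v31,v27) [-++] → (-1.2424, -1.61858, 0.6562)–(-1.2424, -1.2424, 0.534001)  len=0.3955
  (v28,v33,v29) [++-] → (-1.2424, -1.48255, -0.612008)–(-1.2424, -1.2424, -0.534001)  len=0.2525
  (v29,v33,v34) [-++] → (-1.2424, -1.48255, -0.612008)–(-1.2424, -1.61858, -0.6562)  len=0.1430
  (v29,v34,v25) [-+-] → (-1.2424, -1.61858, -0.6562)–(-1.2424, -1.93952, -0.214443)  len=0.5460
  (v25,v34,v30) [-++] → (-1.2424, -1.93952, -0.214443)–(-1.2424, -2.09533, 0)  len=0.2651

Chained into 2 loop(s):
  loop 1: 12 segments, perimeter = 5.1500
  loop 2: 12 segments, perimeter = 5.1500
Total perimeter = 10.300


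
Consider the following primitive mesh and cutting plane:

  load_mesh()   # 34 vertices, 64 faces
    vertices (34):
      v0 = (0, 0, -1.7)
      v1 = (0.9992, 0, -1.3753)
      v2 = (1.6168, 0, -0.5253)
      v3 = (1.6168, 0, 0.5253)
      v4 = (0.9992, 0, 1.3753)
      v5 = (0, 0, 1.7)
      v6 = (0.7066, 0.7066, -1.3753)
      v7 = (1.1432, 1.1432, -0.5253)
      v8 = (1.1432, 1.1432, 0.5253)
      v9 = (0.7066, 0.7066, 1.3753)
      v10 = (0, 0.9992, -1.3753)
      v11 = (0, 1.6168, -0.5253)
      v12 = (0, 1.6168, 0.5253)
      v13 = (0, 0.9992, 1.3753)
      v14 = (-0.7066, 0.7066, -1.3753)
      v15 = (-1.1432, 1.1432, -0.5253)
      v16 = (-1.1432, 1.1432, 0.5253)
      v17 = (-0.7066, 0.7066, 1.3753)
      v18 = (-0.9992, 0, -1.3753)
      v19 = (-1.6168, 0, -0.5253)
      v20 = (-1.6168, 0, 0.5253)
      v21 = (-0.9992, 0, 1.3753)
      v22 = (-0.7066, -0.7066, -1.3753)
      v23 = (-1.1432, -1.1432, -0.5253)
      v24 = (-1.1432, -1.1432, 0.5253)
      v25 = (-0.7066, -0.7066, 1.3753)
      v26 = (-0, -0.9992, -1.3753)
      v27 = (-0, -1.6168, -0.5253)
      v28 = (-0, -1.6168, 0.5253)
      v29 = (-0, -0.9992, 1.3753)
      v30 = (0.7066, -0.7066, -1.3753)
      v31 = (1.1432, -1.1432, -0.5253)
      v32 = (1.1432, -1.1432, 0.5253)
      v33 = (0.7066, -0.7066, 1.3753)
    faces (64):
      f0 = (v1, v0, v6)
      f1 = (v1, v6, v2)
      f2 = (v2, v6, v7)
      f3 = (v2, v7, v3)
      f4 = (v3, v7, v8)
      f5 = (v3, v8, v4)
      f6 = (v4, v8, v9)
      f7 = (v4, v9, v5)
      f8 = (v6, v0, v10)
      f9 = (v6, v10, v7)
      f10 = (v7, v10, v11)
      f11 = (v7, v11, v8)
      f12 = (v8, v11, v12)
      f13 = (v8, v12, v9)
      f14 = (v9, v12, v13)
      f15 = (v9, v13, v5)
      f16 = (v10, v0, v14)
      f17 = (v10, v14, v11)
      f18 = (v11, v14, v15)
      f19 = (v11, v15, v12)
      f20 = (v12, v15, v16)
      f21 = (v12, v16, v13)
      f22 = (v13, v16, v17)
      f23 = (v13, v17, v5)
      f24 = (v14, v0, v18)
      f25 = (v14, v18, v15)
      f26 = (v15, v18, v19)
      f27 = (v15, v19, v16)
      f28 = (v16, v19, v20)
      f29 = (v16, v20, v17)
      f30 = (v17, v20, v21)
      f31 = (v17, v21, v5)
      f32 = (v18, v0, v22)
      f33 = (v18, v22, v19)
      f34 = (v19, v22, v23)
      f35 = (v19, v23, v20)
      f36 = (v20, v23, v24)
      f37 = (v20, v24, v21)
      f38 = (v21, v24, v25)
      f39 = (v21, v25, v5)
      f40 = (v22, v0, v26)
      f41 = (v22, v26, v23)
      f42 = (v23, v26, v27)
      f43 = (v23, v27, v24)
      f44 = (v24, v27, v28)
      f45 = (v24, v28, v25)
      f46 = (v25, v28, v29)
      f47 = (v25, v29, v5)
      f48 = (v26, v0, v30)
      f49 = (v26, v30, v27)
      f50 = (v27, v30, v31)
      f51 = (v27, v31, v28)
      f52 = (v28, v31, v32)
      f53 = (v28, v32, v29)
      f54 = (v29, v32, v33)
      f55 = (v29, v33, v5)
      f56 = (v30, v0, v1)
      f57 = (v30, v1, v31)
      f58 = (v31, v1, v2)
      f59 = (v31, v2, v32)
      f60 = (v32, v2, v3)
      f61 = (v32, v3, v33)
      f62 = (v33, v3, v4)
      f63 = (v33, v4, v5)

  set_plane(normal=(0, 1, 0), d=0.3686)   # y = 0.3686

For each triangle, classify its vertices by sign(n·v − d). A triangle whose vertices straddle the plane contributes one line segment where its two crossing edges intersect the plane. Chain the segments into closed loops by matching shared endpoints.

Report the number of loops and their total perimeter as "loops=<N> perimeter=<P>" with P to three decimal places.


loops=1 perimeter=9.802

Straddling triangles (20 of 64):
  (v1,v0,v6) [--+] → (0.3686, 0.3686, -1.53062)–(0.846564, 0.3686, -1.3753)  len=0.5026
  (v1,v6,v2) [-+-] → (0.846564, 0.3686, -1.3753)–(1.14199, 0.3686, -0.968705)  len=0.5026
  (v2,v6,v7) [-++] → (1.14199, 0.3686, -0.968705)–(1.4641, 0.3686, -0.5253)  len=0.5481
  (v2,v7,v3) [-+-] → (1.4641, 0.3686, -0.5253)–(1.4641, 0.3686, 0.186557)  len=0.7119
  (v3,v7,v8) [-++] → (1.4641, 0.3686, 0.186557)–(1.4641, 0.3686, 0.5253)  len=0.3387
  (v3,v8,v4) [-+-] → (1.4641, 0.3686, 0.5253)–(1.04563, 0.3686, 1.10124)  len=0.7119
  (v4,v8,v9) [-++] → (1.04563, 0.3686, 1.10124)–(0.846564, 0.3686, 1.3753)  len=0.3387
  (v4,v9,v5) [-+-] → (0.846564, 0.3686, 1.3753)–(0.3686, 0.3686, 1.53062)  len=0.5026
  (v6,v0,v10) [+-+] → (0.3686, 0.3686, -1.53062)–(0, 0.3686, -1.58022)  len=0.3719
  (v9,v13,v5) [++-] → (0, 0.3686, 1.58022)–(0.3686, 0.3686, 1.53062)  len=0.3719
  (v10,v0,v14) [+-+] → (0, 0.3686, -1.58022)–(-0.3686, 0.3686, -1.53062)  len=0.3719
  (v13,v17,v5) [++-] → (-0.3686, 0.3686, 1.53062)–(0, 0.3686, 1.58022)  len=0.3719
  (v14,v0,v18) [+--] → (-0.3686, 0.3686, -1.53062)–(-0.846564, 0.3686, -1.3753)  len=0.5026
  (v14,v18,v15) [+-+] → (-0.846564, 0.3686, -1.3753)–(-1.04563, 0.3686, -1.10124)  len=0.3387
  (v15,v18,v19) [+--] → (-1.04563, 0.3686, -1.10124)–(-1.4641, 0.3686, -0.5253)  len=0.7119
  (v15,v19,v16) [+-+] → (-1.4641, 0.3686, -0.5253)–(-1.4641, 0.3686, -0.186557)  len=0.3387
  (v16,v19,v20) [+--] → (-1.4641, 0.3686, -0.186557)–(-1.4641, 0.3686, 0.5253)  len=0.7119
  (v16,v20,v17) [+-+] → (-1.4641, 0.3686, 0.5253)–(-1.14199, 0.3686, 0.968705)  len=0.5481
  (v17,v20,v21) [+--] → (-1.14199, 0.3686, 0.968705)–(-0.846564, 0.3686, 1.3753)  len=0.5026
  (v17,v21,v5) [+--] → (-0.846564, 0.3686, 1.3753)–(-0.3686, 0.3686, 1.53062)  len=0.5026

Chained into 1 loop(s):
  loop 1: 20 segments, perimeter = 9.8017
Total perimeter = 9.802


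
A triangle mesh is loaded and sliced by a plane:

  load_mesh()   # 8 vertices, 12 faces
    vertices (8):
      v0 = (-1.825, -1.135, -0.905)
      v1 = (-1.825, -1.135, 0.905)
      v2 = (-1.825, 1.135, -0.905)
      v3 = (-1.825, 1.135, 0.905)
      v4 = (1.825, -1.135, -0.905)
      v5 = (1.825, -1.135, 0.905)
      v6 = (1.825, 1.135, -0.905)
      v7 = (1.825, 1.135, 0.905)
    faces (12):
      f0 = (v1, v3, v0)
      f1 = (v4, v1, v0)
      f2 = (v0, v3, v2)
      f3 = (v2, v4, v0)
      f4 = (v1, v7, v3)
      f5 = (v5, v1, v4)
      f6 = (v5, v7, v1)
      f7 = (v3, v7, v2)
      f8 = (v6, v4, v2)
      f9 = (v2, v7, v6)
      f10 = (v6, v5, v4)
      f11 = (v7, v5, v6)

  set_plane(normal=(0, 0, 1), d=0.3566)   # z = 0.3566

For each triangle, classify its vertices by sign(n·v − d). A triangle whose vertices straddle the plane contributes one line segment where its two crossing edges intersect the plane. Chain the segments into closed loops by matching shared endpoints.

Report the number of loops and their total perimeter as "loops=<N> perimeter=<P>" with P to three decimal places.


loops=1 perimeter=11.840

Straddling triangles (8 of 12):
  (v1,v3,v0) [++-] → (-1.825, 0.447228, 0.3566)–(-1.825, -1.135, 0.3566)  len=1.5822
  (v4,v1,v0) [-+-] → (-0.71911, -1.135, 0.3566)–(-1.825, -1.135, 0.3566)  len=1.1059
  (v0,v3,v2) [-+-] → (-1.825, 0.447228, 0.3566)–(-1.825, 1.135, 0.3566)  len=0.6878
  (v5,v1,v4) [++-] → (-0.71911, -1.135, 0.3566)–(1.825, -1.135, 0.3566)  len=2.5441
  (v3,v7,v2) [++-] → (0.71911, 1.135, 0.3566)–(-1.825, 1.135, 0.3566)  len=2.5441
  (v2,v7,v6) [-+-] → (0.71911, 1.135, 0.3566)–(1.825, 1.135, 0.3566)  len=1.1059
  (v6,v5,v4) [-+-] → (1.825, -0.447228, 0.3566)–(1.825, -1.135, 0.3566)  len=0.6878
  (v7,v5,v6) [++-] → (1.825, -0.447228, 0.3566)–(1.825, 1.135, 0.3566)  len=1.5822

Chained into 1 loop(s):
  loop 1: 8 segments, perimeter = 11.8400
Total perimeter = 11.840


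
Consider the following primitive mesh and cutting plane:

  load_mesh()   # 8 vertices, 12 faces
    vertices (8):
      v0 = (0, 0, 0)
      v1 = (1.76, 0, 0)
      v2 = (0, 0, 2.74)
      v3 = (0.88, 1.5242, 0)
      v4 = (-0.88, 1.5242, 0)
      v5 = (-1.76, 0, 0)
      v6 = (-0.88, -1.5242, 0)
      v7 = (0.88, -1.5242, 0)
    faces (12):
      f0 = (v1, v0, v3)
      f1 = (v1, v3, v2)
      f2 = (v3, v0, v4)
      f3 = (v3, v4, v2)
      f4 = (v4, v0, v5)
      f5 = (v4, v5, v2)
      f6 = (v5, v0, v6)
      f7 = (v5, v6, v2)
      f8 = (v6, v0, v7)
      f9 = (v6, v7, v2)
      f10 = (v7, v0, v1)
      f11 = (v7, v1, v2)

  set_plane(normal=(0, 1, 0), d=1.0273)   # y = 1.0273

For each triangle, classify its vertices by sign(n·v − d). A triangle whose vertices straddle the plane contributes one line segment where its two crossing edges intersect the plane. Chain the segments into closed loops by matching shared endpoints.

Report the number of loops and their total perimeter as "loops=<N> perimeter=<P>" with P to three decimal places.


Straddling triangles (6 of 12):
  (v1,v0,v3) [--+] → (0.593114, 1.0273, 0)–(1.16689, 1.0273, 0)  len=0.5738
  (v1,v3,v2) [-+-] → (1.16689, 1.0273, 0)–(0.593114, 1.0273, 0.893259)  len=1.0617
  (v3,v0,v4) [+-+] → (0.593114, 1.0273, 0)–(-0.593114, 1.0273, 0)  len=1.1862
  (v3,v4,v2) [++-] → (-0.593114, 1.0273, 0.893259)–(0.593114, 1.0273, 0.893259)  len=1.1862
  (v4,v0,v5) [+--] → (-0.593114, 1.0273, 0)–(-1.16689, 1.0273, 0)  len=0.5738
  (v4,v5,v2) [+--] → (-1.16689, 1.0273, 0)–(-0.593114, 1.0273, 0.893259)  len=1.0617

Chained into 1 loop(s):
  loop 1: 6 segments, perimeter = 5.6433
Total perimeter = 5.643

loops=1 perimeter=5.643


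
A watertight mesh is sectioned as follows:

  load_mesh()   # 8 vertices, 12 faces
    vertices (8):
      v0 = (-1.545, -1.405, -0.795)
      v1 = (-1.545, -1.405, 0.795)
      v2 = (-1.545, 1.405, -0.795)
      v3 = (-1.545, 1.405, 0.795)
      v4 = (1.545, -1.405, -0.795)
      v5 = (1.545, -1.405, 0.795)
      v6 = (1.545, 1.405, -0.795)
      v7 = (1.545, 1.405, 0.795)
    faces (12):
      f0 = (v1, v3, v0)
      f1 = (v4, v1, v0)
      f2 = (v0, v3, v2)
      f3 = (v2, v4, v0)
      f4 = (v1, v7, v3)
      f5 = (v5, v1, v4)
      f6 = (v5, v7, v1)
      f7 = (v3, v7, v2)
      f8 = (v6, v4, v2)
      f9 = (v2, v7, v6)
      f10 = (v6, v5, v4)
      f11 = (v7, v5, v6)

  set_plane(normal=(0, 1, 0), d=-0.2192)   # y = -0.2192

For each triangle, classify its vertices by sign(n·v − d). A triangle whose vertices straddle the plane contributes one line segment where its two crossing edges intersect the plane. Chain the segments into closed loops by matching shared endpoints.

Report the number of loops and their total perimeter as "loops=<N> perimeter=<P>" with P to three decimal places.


loops=1 perimeter=9.360

Straddling triangles (8 of 12):
  (v1,v3,v0) [-+-] → (-1.545, -0.2192, 0.795)–(-1.545, -0.2192, -0.124031)  len=0.9190
  (v0,v3,v2) [-++] → (-1.545, -0.2192, -0.124031)–(-1.545, -0.2192, -0.795)  len=0.6710
  (v2,v4,v0) [+--] → (0.241042, -0.2192, -0.795)–(-1.545, -0.2192, -0.795)  len=1.7860
  (v1,v7,v3) [-++] → (-0.241042, -0.2192, 0.795)–(-1.545, -0.2192, 0.795)  len=1.3040
  (v5,v7,v1) [-+-] → (1.545, -0.2192, 0.795)–(-0.241042, -0.2192, 0.795)  len=1.7860
  (v6,v4,v2) [+-+] → (1.545, -0.2192, -0.795)–(0.241042, -0.2192, -0.795)  len=1.3040
  (v6,v5,v4) [+--] → (1.545, -0.2192, 0.124031)–(1.545, -0.2192, -0.795)  len=0.9190
  (v7,v5,v6) [+-+] → (1.545, -0.2192, 0.795)–(1.545, -0.2192, 0.124031)  len=0.6710

Chained into 1 loop(s):
  loop 1: 8 segments, perimeter = 9.3600
Total perimeter = 9.360


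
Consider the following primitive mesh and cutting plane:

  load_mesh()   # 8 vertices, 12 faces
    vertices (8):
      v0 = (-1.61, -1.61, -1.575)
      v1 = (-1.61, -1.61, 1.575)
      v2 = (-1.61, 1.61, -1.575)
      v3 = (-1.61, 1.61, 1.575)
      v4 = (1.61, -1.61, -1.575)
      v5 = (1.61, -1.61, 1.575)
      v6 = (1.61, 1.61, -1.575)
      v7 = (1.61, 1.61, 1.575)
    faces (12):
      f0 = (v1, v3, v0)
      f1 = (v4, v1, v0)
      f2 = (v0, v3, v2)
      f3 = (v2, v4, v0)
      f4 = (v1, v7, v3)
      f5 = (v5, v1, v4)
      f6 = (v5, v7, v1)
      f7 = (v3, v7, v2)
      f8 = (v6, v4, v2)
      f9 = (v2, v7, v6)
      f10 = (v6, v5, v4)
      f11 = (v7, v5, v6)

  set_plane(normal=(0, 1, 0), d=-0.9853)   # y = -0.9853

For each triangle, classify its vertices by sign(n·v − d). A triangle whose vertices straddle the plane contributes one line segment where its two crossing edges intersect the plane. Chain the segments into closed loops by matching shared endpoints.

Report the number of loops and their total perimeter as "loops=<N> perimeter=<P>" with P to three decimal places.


loops=1 perimeter=12.740

Straddling triangles (8 of 12):
  (v1,v3,v0) [-+-] → (-1.61, -0.9853, 1.575)–(-1.61, -0.9853, -0.96388)  len=2.5389
  (v0,v3,v2) [-++] → (-1.61, -0.9853, -0.96388)–(-1.61, -0.9853, -1.575)  len=0.6111
  (v2,v4,v0) [+--] → (0.9853, -0.9853, -1.575)–(-1.61, -0.9853, -1.575)  len=2.5953
  (v1,v7,v3) [-++] → (-0.9853, -0.9853, 1.575)–(-1.61, -0.9853, 1.575)  len=0.6247
  (v5,v7,v1) [-+-] → (1.61, -0.9853, 1.575)–(-0.9853, -0.9853, 1.575)  len=2.5953
  (v6,v4,v2) [+-+] → (1.61, -0.9853, -1.575)–(0.9853, -0.9853, -1.575)  len=0.6247
  (v6,v5,v4) [+--] → (1.61, -0.9853, 0.96388)–(1.61, -0.9853, -1.575)  len=2.5389
  (v7,v5,v6) [+-+] → (1.61, -0.9853, 1.575)–(1.61, -0.9853, 0.96388)  len=0.6111

Chained into 1 loop(s):
  loop 1: 8 segments, perimeter = 12.7400
Total perimeter = 12.740


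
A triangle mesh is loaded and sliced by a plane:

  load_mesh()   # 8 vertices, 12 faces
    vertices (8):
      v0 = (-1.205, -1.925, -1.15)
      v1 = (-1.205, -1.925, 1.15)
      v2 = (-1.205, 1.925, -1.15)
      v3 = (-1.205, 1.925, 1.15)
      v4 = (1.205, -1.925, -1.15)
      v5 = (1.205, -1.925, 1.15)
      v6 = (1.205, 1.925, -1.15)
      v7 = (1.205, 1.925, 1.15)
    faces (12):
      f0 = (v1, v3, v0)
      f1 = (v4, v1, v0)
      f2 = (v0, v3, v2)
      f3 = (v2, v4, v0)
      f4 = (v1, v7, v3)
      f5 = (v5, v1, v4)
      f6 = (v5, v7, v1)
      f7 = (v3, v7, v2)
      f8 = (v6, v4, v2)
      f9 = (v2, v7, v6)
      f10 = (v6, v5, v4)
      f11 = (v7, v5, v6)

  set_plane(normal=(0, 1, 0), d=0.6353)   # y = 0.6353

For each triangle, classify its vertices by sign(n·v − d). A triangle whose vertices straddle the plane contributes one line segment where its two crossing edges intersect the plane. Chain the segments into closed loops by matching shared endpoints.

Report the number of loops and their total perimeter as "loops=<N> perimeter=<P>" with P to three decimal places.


loops=1 perimeter=9.420

Straddling triangles (8 of 12):
  (v1,v3,v0) [-+-] → (-1.205, 0.6353, 1.15)–(-1.205, 0.6353, 0.37953)  len=0.7705
  (v0,v3,v2) [-++] → (-1.205, 0.6353, 0.37953)–(-1.205, 0.6353, -1.15)  len=1.5295
  (v2,v4,v0) [+--] → (-0.397681, 0.6353, -1.15)–(-1.205, 0.6353, -1.15)  len=0.8073
  (v1,v7,v3) [-++] → (0.397681, 0.6353, 1.15)–(-1.205, 0.6353, 1.15)  len=1.6027
  (v5,v7,v1) [-+-] → (1.205, 0.6353, 1.15)–(0.397681, 0.6353, 1.15)  len=0.8073
  (v6,v4,v2) [+-+] → (1.205, 0.6353, -1.15)–(-0.397681, 0.6353, -1.15)  len=1.6027
  (v6,v5,v4) [+--] → (1.205, 0.6353, -0.37953)–(1.205, 0.6353, -1.15)  len=0.7705
  (v7,v5,v6) [+-+] → (1.205, 0.6353, 1.15)–(1.205, 0.6353, -0.37953)  len=1.5295

Chained into 1 loop(s):
  loop 1: 8 segments, perimeter = 9.4200
Total perimeter = 9.420


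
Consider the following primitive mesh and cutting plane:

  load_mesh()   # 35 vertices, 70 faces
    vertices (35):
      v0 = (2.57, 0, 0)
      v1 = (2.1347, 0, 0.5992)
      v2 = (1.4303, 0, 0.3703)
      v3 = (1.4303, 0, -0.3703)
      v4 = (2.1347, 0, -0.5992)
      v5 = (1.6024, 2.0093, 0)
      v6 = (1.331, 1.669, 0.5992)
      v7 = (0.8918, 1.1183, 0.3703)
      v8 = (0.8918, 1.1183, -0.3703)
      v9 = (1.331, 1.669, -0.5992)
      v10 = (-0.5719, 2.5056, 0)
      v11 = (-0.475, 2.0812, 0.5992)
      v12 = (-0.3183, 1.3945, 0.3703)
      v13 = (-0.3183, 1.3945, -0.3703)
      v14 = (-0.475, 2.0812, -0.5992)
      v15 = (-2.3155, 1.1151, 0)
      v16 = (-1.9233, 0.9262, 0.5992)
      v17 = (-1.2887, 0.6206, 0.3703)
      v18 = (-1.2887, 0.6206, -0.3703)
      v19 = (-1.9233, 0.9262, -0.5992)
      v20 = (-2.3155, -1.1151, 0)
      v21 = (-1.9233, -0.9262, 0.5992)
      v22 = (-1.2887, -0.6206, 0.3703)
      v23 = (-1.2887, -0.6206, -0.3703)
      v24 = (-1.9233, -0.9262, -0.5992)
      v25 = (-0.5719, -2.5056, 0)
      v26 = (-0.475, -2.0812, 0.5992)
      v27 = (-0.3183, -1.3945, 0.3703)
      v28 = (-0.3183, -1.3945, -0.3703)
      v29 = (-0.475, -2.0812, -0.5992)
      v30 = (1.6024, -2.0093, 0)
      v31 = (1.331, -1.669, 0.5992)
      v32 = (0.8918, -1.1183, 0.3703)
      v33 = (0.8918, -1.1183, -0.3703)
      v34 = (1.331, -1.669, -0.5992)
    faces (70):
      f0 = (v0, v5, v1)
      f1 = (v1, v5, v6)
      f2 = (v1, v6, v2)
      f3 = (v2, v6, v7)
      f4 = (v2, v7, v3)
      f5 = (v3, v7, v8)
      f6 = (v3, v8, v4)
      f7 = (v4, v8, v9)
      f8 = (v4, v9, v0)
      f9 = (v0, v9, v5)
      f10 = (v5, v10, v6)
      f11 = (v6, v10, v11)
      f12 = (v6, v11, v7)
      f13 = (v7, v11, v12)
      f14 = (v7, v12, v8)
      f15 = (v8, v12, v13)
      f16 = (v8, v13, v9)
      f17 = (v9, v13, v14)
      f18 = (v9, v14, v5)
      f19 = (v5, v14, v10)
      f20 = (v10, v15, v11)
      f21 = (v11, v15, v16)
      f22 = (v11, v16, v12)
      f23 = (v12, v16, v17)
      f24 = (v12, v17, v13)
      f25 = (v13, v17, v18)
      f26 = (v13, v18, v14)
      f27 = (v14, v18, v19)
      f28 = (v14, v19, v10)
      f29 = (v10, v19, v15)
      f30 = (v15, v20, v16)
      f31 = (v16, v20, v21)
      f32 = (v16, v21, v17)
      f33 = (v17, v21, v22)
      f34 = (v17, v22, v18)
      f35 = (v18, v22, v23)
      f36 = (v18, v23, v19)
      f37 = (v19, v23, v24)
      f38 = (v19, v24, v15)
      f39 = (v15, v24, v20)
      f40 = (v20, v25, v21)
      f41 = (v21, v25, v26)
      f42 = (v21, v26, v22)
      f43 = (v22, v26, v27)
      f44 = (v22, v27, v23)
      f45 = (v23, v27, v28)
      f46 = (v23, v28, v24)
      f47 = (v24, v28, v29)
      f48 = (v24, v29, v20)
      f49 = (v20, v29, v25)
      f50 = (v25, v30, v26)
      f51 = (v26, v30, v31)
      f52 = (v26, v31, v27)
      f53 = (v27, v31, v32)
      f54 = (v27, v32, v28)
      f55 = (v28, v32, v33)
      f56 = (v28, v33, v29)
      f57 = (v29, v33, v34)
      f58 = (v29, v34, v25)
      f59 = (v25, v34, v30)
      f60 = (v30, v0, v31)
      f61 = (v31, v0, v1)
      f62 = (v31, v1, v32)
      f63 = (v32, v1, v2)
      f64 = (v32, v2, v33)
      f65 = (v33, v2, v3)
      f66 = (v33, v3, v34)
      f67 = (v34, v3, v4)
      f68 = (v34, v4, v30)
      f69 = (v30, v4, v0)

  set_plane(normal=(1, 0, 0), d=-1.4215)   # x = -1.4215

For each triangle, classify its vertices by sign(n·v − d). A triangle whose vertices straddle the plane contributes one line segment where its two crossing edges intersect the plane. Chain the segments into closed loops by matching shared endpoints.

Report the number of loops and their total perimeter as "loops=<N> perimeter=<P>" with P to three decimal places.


Straddling triangles (18 of 70):
  (v10,v15,v11) [+-+] → (-1.4215, 1.82805, 0)–(-1.4215, 1.58437, 0.291054)  len=0.3796
  (v11,v15,v16) [+--] → (-1.4215, 1.58437, 0.291054)–(-1.4215, 1.32638, 0.5992)  len=0.4019
  (v11,v16,v12) [+-+] → (-1.4215, 1.32638, 0.5992)–(-1.4215, 1.07261, 0.527635)  len=0.2637
  (v12,v16,v17) [+-+] → (-1.4215, 1.07261, 0.527635)–(-1.4215, 0.684552, 0.418201)  len=0.4032
  (v14,v18,v19) [++-] → (-1.4215, 0.684552, -0.418201)–(-1.4215, 1.32638, -0.5992)  len=0.6669
  (v14,v19,v10) [+-+] → (-1.4215, 1.32638, -0.5992)–(-1.4215, 1.51266, -0.376706)  len=0.2902
  (v10,v19,v15) [+--] → (-1.4215, 1.51266, -0.376706)–(-1.4215, 1.82805, 0)  len=0.4913
  (v16,v21,v17) [--+] → (-1.4215, 0.296908, 0.418201)–(-1.4215, 0.684552, 0.418201)  len=0.3876
  (v17,v21,v22) [+-+] → (-1.4215, 0.296908, 0.418201)–(-1.4215, -0.684552, 0.418201)  len=0.9815
  (v18,v23,v19) [++-] → (-1.4215, -0.296908, -0.418201)–(-1.4215, 0.684552, -0.418201)  len=0.9815
  (v19,v23,v24) [-+-] → (-1.4215, -0.296908, -0.418201)–(-1.4215, -0.684552, -0.418201)  len=0.3876
  (v20,v25,v21) [-+-] → (-1.4215, -1.82805, 0)–(-1.4215, -1.51266, 0.376706)  len=0.4913
  (v21,v25,v26) [-++] → (-1.4215, -1.51266, 0.376706)–(-1.4215, -1.32638, 0.5992)  len=0.2902
  (v21,v26,v22) [-++] → (-1.4215, -1.32638, 0.5992)–(-1.4215, -0.684552, 0.418201)  len=0.6669
  (v23,v28,v24) [++-] → (-1.4215, -1.07261, -0.527635)–(-1.4215, -0.684552, -0.418201)  len=0.4032
  (v24,v28,v29) [-++] → (-1.4215, -1.07261, -0.527635)–(-1.4215, -1.32638, -0.5992)  len=0.2637
  (v24,v29,v20) [-+-] → (-1.4215, -1.32638, -0.5992)–(-1.4215, -1.58437, -0.291054)  len=0.4019
  (v20,v29,v25) [-++] → (-1.4215, -1.58437, -0.291054)–(-1.4215, -1.82805, 0)  len=0.3796

Chained into 1 loop(s):
  loop 1: 18 segments, perimeter = 8.5316
Total perimeter = 8.532

loops=1 perimeter=8.532
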